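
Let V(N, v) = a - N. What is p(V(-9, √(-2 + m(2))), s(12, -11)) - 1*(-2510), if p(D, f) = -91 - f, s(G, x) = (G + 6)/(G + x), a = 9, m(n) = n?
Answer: 2401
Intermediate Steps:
s(G, x) = (6 + G)/(G + x)
V(N, v) = 9 - N
p(V(-9, √(-2 + m(2))), s(12, -11)) - 1*(-2510) = (-91 - (6 + 12)/(12 - 11)) - 1*(-2510) = (-91 - 18/1) + 2510 = (-91 - 18) + 2510 = -109 + 2510 = 2401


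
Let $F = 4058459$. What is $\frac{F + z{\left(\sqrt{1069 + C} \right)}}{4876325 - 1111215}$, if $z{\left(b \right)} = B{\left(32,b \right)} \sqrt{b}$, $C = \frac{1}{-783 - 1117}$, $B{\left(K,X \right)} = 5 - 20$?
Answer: $\frac{4058459}{3765110} - \frac{3 \cdot 19^{\frac{3}{4}} \sqrt{70} \sqrt[4]{41451}}{143074180} \approx 1.0779$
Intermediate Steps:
$B{\left(K,X \right)} = -15$ ($B{\left(K,X \right)} = 5 - 20 = -15$)
$C = - \frac{1}{1900}$ ($C = \frac{1}{-1900} = - \frac{1}{1900} \approx -0.00052632$)
$z{\left(b \right)} = - 15 \sqrt{b}$
$\frac{F + z{\left(\sqrt{1069 + C} \right)}}{4876325 - 1111215} = \frac{4058459 - 15 \sqrt{\sqrt{1069 - \frac{1}{1900}}}}{4876325 - 1111215} = \frac{4058459 - 15 \sqrt{\sqrt{\frac{2031099}{1900}}}}{3765110} = \left(4058459 - 15 \sqrt{\frac{7 \sqrt{787569}}{190}}\right) \frac{1}{3765110} = \left(4058459 - 15 \frac{190^{\frac{3}{4}} \sqrt[4]{414510} \cdot 19 \sqrt{70}}{36100}\right) \frac{1}{3765110} = \left(4058459 - \frac{3 \cdot 19^{\frac{3}{4}} \sqrt{70} \sqrt[4]{41451}}{38}\right) \frac{1}{3765110} = \frac{4058459}{3765110} - \frac{3 \cdot 19^{\frac{3}{4}} \sqrt{70} \sqrt[4]{41451}}{143074180}$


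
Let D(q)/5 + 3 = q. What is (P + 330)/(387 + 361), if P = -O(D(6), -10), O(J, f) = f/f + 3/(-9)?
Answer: 247/561 ≈ 0.44029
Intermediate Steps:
D(q) = -15 + 5*q
O(J, f) = ⅔ (O(J, f) = 1 + 3*(-⅑) = 1 - ⅓ = ⅔)
P = -⅔ (P = -1*⅔ = -⅔ ≈ -0.66667)
(P + 330)/(387 + 361) = (-⅔ + 330)/(387 + 361) = (988/3)/748 = (988/3)*(1/748) = 247/561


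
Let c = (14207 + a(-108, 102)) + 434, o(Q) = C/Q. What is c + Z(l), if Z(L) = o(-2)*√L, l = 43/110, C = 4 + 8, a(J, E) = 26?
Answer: 14667 - 3*√4730/55 ≈ 14663.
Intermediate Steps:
C = 12
l = 43/110 (l = 43*(1/110) = 43/110 ≈ 0.39091)
o(Q) = 12/Q
Z(L) = -6*√L (Z(L) = (12/(-2))*√L = (12*(-½))*√L = -6*√L)
c = 14667 (c = (14207 + 26) + 434 = 14233 + 434 = 14667)
c + Z(l) = 14667 - 3*√4730/55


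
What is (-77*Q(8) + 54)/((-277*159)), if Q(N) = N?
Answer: 562/44043 ≈ 0.012760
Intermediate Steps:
(-77*Q(8) + 54)/((-277*159)) = (-77*8 + 54)/((-277*159)) = (-616 + 54)/(-44043) = -562*(-1/44043) = 562/44043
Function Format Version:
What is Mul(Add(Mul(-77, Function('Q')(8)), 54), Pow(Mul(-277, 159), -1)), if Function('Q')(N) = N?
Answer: Rational(562, 44043) ≈ 0.012760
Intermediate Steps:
Mul(Add(Mul(-77, Function('Q')(8)), 54), Pow(Mul(-277, 159), -1)) = Mul(Add(Mul(-77, 8), 54), Pow(Mul(-277, 159), -1)) = Mul(Add(-616, 54), Pow(-44043, -1)) = Mul(-562, Rational(-1, 44043)) = Rational(562, 44043)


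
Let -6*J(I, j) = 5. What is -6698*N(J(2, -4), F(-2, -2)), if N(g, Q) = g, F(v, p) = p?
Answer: 16745/3 ≈ 5581.7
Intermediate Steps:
J(I, j) = -5/6 (J(I, j) = -1/6*5 = -5/6)
-6698*N(J(2, -4), F(-2, -2)) = -6698*(-5/6) = 16745/3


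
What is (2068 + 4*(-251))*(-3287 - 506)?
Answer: -4035752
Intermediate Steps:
(2068 + 4*(-251))*(-3287 - 506) = (2068 - 1004)*(-3793) = 1064*(-3793) = -4035752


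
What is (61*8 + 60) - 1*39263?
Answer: -38715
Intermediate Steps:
(61*8 + 60) - 1*39263 = (488 + 60) - 39263 = 548 - 39263 = -38715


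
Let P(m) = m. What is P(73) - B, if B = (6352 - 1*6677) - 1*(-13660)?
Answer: -13262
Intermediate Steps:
B = 13335 (B = (6352 - 6677) + 13660 = -325 + 13660 = 13335)
P(73) - B = 73 - 1*13335 = 73 - 13335 = -13262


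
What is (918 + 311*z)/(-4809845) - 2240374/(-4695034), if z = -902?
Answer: 6044300984283/11291192904865 ≈ 0.53531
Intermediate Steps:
(918 + 311*z)/(-4809845) - 2240374/(-4695034) = (918 + 311*(-902))/(-4809845) - 2240374/(-4695034) = (918 - 280522)*(-1/4809845) - 2240374*(-1/4695034) = -279604*(-1/4809845) + 1120187/2347517 = 279604/4809845 + 1120187/2347517 = 6044300984283/11291192904865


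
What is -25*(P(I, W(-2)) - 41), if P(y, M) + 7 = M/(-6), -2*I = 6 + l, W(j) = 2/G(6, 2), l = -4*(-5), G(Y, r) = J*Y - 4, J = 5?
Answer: 93625/78 ≈ 1200.3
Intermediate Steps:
G(Y, r) = -4 + 5*Y (G(Y, r) = 5*Y - 4 = -4 + 5*Y)
l = 20
W(j) = 1/13 (W(j) = 2/(-4 + 5*6) = 2/(-4 + 30) = 2/26 = 2*(1/26) = 1/13)
I = -13 (I = -(6 + 20)/2 = -1/2*26 = -13)
P(y, M) = -7 - M/6 (P(y, M) = -7 + M/(-6) = -7 + M*(-1/6) = -7 - M/6)
-25*(P(I, W(-2)) - 41) = -25*((-7 - 1/6*1/13) - 41) = -25*((-7 - 1/78) - 41) = -25*(-547/78 - 41) = -25*(-3745/78) = 93625/78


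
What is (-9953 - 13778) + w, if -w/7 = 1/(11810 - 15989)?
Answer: -14167406/597 ≈ -23731.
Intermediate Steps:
w = 1/597 (w = -7/(11810 - 15989) = -7/(-4179) = -7*(-1/4179) = 1/597 ≈ 0.0016750)
(-9953 - 13778) + w = (-9953 - 13778) + 1/597 = -23731 + 1/597 = -14167406/597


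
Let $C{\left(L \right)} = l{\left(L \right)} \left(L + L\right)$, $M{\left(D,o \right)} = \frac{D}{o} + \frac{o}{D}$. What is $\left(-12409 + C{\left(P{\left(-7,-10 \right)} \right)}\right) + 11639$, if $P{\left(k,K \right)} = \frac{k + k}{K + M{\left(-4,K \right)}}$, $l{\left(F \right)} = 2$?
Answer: $- \frac{54110}{71} \approx -762.11$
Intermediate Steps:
$P{\left(k,K \right)} = \frac{2 k}{- \frac{4}{K} + \frac{3 K}{4}}$ ($P{\left(k,K \right)} = \frac{k + k}{K + \left(- \frac{4}{K} + \frac{K}{-4}\right)} = \frac{2 k}{K + \left(- \frac{4}{K} + K \left(- \frac{1}{4}\right)\right)} = \frac{2 k}{K - \left(\frac{4}{K} + \frac{K}{4}\right)} = \frac{2 k}{- \frac{4}{K} + \frac{3 K}{4}}$)
$C{\left(L \right)} = 4 L$ ($C{\left(L \right)} = 2 \left(L + L\right) = 2 \cdot 2 L = 4 L$)
$\left(-12409 + C{\left(P{\left(-7,-10 \right)} \right)}\right) + 11639 = \left(-12409 + 4 \cdot 8 \left(-10\right) \left(-7\right) \frac{1}{-16 + 3 \left(-10\right)^{2}}\right) + 11639 = \left(-12409 + 4 \cdot 8 \left(-10\right) \left(-7\right) \frac{1}{-16 + 3 \cdot 100}\right) + 11639 = \left(-12409 + 4 \cdot 8 \left(-10\right) \left(-7\right) \frac{1}{-16 + 300}\right) + 11639 = \left(-12409 + 4 \cdot 8 \left(-10\right) \left(-7\right) \frac{1}{284}\right) + 11639 = \left(-12409 + 4 \cdot \frac{140}{71}\right) + 11639 = \left(-12409 + \frac{560}{71}\right) + 11639 = - \frac{880479}{71} + 11639 = - \frac{54110}{71}$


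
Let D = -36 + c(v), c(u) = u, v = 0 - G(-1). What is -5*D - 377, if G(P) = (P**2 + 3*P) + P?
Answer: -212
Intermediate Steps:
G(P) = P**2 + 4*P
v = 3 (v = 0 - (-1)*(4 - 1) = 0 - (-1)*3 = 0 - 1*(-3) = 0 + 3 = 3)
D = -33 (D = -36 + 3 = -33)
-5*D - 377 = -5*(-33) - 377 = 165 - 377 = -212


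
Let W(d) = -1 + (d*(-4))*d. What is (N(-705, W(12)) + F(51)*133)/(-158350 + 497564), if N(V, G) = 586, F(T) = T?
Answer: 7369/339214 ≈ 0.021724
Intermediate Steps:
W(d) = -1 - 4*d² (W(d) = -1 + (-4*d)*d = -1 - 4*d²)
(N(-705, W(12)) + F(51)*133)/(-158350 + 497564) = (586 + 51*133)/(-158350 + 497564) = (586 + 6783)/339214 = 7369*(1/339214) = 7369/339214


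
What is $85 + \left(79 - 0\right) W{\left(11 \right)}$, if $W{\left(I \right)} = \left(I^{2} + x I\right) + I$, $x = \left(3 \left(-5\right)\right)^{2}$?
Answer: $206038$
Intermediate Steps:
$x = 225$ ($x = \left(-15\right)^{2} = 225$)
$W{\left(I \right)} = I^{2} + 226 I$ ($W{\left(I \right)} = \left(I^{2} + 225 I\right) + I = I^{2} + 226 I$)
$85 + \left(79 - 0\right) W{\left(11 \right)} = 85 + \left(79 - 0\right) 11 \left(226 + 11\right) = 85 + \left(79 + 0\right) 11 \cdot 237 = 85 + 79 \cdot 2607 = 85 + 205953 = 206038$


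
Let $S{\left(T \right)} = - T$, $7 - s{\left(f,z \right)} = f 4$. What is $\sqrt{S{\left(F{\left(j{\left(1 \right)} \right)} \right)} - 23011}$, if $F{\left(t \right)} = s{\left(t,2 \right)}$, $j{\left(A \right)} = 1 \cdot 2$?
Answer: $i \sqrt{23010} \approx 151.69 i$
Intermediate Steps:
$s{\left(f,z \right)} = 7 - 4 f$ ($s{\left(f,z \right)} = 7 - f 4 = 7 - 4 f$)
$j{\left(A \right)} = 2$
$F{\left(t \right)} = 7 - 4 t$
$\sqrt{S{\left(F{\left(j{\left(1 \right)} \right)} \right)} - 23011} = \sqrt{- (7 - 8) - 23011} = \sqrt{\left(-1\right) \left(-1\right) - 23011} = \sqrt{1 - 23011} = \sqrt{-23010} = i \sqrt{23010}$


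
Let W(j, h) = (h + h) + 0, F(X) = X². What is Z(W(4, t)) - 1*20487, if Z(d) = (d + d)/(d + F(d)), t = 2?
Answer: -102433/5 ≈ -20487.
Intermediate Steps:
W(j, h) = 2*h (W(j, h) = 2*h + 0 = 2*h)
Z(d) = 2*d/(d + d²) (Z(d) = (d + d)/(d + d²) = (2*d)/(d + d²) = 2*d/(d + d²))
Z(W(4, t)) - 1*20487 = 2/(1 + 2*2) - 1*20487 = 2/(1 + 4) - 20487 = 2/5 - 20487 = 2*(⅕) - 20487 = ⅖ - 20487 = -102433/5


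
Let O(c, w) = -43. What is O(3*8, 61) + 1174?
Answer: 1131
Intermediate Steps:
O(3*8, 61) + 1174 = -43 + 1174 = 1131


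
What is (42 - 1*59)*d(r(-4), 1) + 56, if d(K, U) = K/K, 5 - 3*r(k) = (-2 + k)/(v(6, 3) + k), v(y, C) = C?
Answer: 39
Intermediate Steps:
r(k) = 5/3 - (-2 + k)/(3*(3 + k))
d(K, U) = 1
(42 - 1*59)*d(r(-4), 1) + 56 = (42 - 1*59)*1 + 56 = (42 - 59)*1 + 56 = -17*1 + 56 = -17 + 56 = 39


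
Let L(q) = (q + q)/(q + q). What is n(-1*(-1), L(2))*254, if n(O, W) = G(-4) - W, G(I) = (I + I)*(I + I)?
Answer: 16002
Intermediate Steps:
L(q) = 1 (L(q) = (2*q)/((2*q)) = (2*q)*(1/(2*q)) = 1)
G(I) = 4*I² (G(I) = (2*I)*(2*I) = 4*I²)
n(O, W) = 64 - W (n(O, W) = 4*(-4)² - W = 4*16 - W = 64 - W)
n(-1*(-1), L(2))*254 = (64 - 1*1)*254 = (64 - 1)*254 = 63*254 = 16002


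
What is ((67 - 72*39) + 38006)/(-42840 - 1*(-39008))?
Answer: -35265/3832 ≈ -9.2028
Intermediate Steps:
((67 - 72*39) + 38006)/(-42840 - 1*(-39008)) = ((67 - 2808) + 38006)/(-42840 + 39008) = (-2741 + 38006)/(-3832) = 35265*(-1/3832) = -35265/3832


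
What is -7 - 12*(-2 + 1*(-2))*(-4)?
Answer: -199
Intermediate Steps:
-7 - 12*(-2 + 1*(-2))*(-4) = -7 - 12*(-2 - 2)*(-4) = -7 - (-48)*(-4) = -7 - 12*16 = -7 - 192 = -199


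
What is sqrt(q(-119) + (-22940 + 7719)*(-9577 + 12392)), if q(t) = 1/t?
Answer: I*sqrt(606757995634)/119 ≈ 6545.8*I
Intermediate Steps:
sqrt(q(-119) + (-22940 + 7719)*(-9577 + 12392)) = sqrt(1/(-119) + (-22940 + 7719)*(-9577 + 12392)) = sqrt(-1/119 - 15221*2815) = sqrt(-1/119 - 42847115) = sqrt(-5098806686/119) = I*sqrt(606757995634)/119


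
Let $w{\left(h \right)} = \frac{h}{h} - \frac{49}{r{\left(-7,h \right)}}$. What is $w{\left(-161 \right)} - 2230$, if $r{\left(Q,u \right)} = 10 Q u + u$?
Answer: $- \frac{3537430}{1587} \approx -2229.0$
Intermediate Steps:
$r{\left(Q,u \right)} = u + 10 Q u$ ($r{\left(Q,u \right)} = 10 Q u + u = u + 10 Q u$)
$w{\left(h \right)} = 1 + \frac{49}{69 h}$ ($w{\left(h \right)} = \frac{h}{h} - \frac{49}{h \left(1 + 10 \left(-7\right)\right)} = 1 - \frac{49}{h \left(1 - 70\right)} = 1 - \frac{49}{h \left(-69\right)} = 1 - \frac{49}{\left(-69\right) h} = 1 - 49 \left(- \frac{1}{69 h}\right) = 1 + \frac{49}{69 h}$)
$w{\left(-161 \right)} - 2230 = \frac{\frac{49}{69} - 161}{-161} - 2230 = \left(- \frac{1}{161}\right) \left(- \frac{11060}{69}\right) - 2230 = \frac{1580}{1587} - 2230 = - \frac{3537430}{1587}$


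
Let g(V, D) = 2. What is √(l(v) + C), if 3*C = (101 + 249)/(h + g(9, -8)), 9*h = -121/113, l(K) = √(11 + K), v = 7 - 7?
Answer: √(226977450 + 3659569*√11)/1913 ≈ 8.0833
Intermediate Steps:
v = 0
h = -121/1017 (h = (-121/113)/9 = (-121*1/113)/9 = (⅑)*(-121/113) = -121/1017 ≈ -0.11898)
C = 118650/1913 (C = ((101 + 249)/(-121/1017 + 2))/3 = (350/(1913/1017))/3 = (350*(1017/1913))/3 = (⅓)*(355950/1913) = 118650/1913 ≈ 62.023)
√(l(v) + C) = √(√(11 + 0) + 118650/1913) = √(√11 + 118650/1913) = √(118650/1913 + √11)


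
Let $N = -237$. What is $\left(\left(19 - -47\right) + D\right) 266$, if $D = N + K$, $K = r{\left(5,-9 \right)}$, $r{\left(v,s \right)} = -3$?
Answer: $-46284$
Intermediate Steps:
$K = -3$
$D = -240$ ($D = -237 - 3 = -240$)
$\left(\left(19 - -47\right) + D\right) 266 = \left(\left(19 - -47\right) - 240\right) 266 = \left(\left(19 + 47\right) - 240\right) 266 = \left(66 - 240\right) 266 = \left(-174\right) 266 = -46284$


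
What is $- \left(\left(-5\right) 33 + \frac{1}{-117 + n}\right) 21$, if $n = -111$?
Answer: $\frac{263347}{76} \approx 3465.1$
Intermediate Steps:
$- \left(\left(-5\right) 33 + \frac{1}{-117 + n}\right) 21 = - \left(\left(-5\right) 33 + \frac{1}{-117 - 111}\right) 21 = - \left(-165 + \frac{1}{-228}\right) 21 = - \left(-165 - \frac{1}{228}\right) 21 = - \frac{\left(-37621\right) 21}{228} = \left(-1\right) \left(- \frac{263347}{76}\right) = \frac{263347}{76}$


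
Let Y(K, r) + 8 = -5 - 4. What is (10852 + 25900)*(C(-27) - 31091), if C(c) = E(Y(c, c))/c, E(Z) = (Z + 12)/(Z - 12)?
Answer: -894700170016/783 ≈ -1.1427e+9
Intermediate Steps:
Y(K, r) = -17 (Y(K, r) = -8 + (-5 - 4) = -8 - 9 = -17)
E(Z) = (12 + Z)/(-12 + Z)
C(c) = 5/(29*c) (C(c) = ((12 - 17)/(-12 - 17))/c = (-5/(-29))/c = (-1/29*(-5))/c = 5/(29*c))
(10852 + 25900)*(C(-27) - 31091) = (10852 + 25900)*((5/29)/(-27) - 31091) = 36752*((5/29)*(-1/27) - 31091) = 36752*(-5/783 - 31091) = 36752*(-24344258/783) = -894700170016/783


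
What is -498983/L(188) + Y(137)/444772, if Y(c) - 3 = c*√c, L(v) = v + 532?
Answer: -55483416179/80058960 + 137*√137/444772 ≈ -693.03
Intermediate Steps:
L(v) = 532 + v
Y(c) = 3 + c^(3/2) (Y(c) = 3 + c*√c = 3 + c^(3/2))
-498983/L(188) + Y(137)/444772 = -498983/(532 + 188) + (3 + 137^(3/2))/444772 = -498983/720 + (3 + 137*√137)*(1/444772) = -498983*1/720 + (3/444772 + 137*√137/444772) = -498983/720 + (3/444772 + 137*√137/444772) = -55483416179/80058960 + 137*√137/444772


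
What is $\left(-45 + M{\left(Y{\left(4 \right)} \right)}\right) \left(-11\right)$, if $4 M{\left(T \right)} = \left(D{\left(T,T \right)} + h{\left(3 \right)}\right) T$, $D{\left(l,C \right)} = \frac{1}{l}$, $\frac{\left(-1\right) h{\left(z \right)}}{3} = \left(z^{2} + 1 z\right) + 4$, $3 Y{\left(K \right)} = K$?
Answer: $\frac{2673}{4} \approx 668.25$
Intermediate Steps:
$Y{\left(K \right)} = \frac{K}{3}$
$h{\left(z \right)} = -12 - 3 z - 3 z^{2}$ ($h{\left(z \right)} = - 3 \left(\left(z^{2} + 1 z\right) + 4\right) = - 3 \left(\left(z^{2} + z\right) + 4\right) = - 3 \left(\left(z + z^{2}\right) + 4\right) = - 3 \left(4 + z + z^{2}\right) = -12 - 3 z - 3 z^{2}$)
$M{\left(T \right)} = \frac{T \left(-48 + \frac{1}{T}\right)}{4}$ ($M{\left(T \right)} = \frac{\left(\frac{1}{T} - \left(21 + 27\right)\right) T}{4} = \frac{\left(\frac{1}{T} - 48\right) T}{4} = \frac{\left(-48 + \frac{1}{T}\right) T}{4} = \frac{T \left(-48 + \frac{1}{T}\right)}{4}$)
$\left(-45 + M{\left(Y{\left(4 \right)} \right)}\right) \left(-11\right) = \left(-45 + \left(\frac{1}{4} - 12 \cdot \frac{1}{3} \cdot 4\right)\right) \left(-11\right) = \left(-45 + \left(\frac{1}{4} - 16\right)\right) \left(-11\right) = \left(-45 - \frac{63}{4}\right) \left(-11\right) = \left(- \frac{243}{4}\right) \left(-11\right) = \frac{2673}{4}$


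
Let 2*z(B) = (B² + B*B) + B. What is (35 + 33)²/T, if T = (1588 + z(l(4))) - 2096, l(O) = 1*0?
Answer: -1156/127 ≈ -9.1024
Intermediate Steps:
l(O) = 0
z(B) = B² + B/2 (z(B) = ((B² + B*B) + B)/2 = ((B² + B²) + B)/2 = (2*B² + B)/2 = (B + 2*B²)/2 = B² + B/2)
T = -508 (T = (1588 + 0*(½ + 0)) - 2096 = (1588 + 0*(½)) - 2096 = (1588 + 0) - 2096 = 1588 - 2096 = -508)
(35 + 33)²/T = (35 + 33)²/(-508) = 68²*(-1/508) = 4624*(-1/508) = -1156/127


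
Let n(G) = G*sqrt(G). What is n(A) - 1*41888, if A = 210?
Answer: -41888 + 210*sqrt(210) ≈ -38845.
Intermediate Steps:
n(G) = G**(3/2)
n(A) - 1*41888 = 210**(3/2) - 1*41888 = 210*sqrt(210) - 41888 = -41888 + 210*sqrt(210)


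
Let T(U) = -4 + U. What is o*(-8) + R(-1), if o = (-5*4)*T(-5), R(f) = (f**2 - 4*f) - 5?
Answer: -1440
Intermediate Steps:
R(f) = -5 + f**2 - 4*f
o = 180 (o = (-5*4)*(-4 - 5) = -20*(-9) = 180)
o*(-8) + R(-1) = 180*(-8) + (-5 + (-1)**2 - 4*(-1)) = -1440 + (-5 + 1 + 4) = -1440 + 0 = -1440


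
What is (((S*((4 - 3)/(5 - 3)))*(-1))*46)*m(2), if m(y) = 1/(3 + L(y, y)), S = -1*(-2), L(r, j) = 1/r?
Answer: -92/7 ≈ -13.143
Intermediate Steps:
S = 2
m(y) = 1/(3 + 1/y)
(((S*((4 - 3)/(5 - 3)))*(-1))*46)*m(2) = (((2*((4 - 3)/(5 - 3)))*(-1))*46)*(2/(1 + 3*2)) = (((2*(1/2))*(-1))*46)*(2/(1 + 6)) = (((2*(1*(1/2)))*(-1))*46)*(2/7) = (((2*(1/2))*(-1))*46)*(2*(1/7)) = ((1*(-1))*46)*(2/7) = -1*46*(2/7) = -46*2/7 = -92/7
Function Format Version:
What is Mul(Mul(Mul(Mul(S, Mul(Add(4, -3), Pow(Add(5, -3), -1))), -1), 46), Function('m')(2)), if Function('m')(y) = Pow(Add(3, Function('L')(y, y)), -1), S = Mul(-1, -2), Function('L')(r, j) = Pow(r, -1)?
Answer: Rational(-92, 7) ≈ -13.143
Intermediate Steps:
S = 2
Function('m')(y) = Pow(Add(3, Pow(y, -1)), -1)
Mul(Mul(Mul(Mul(S, Mul(Add(4, -3), Pow(Add(5, -3), -1))), -1), 46), Function('m')(2)) = Mul(Mul(Mul(Mul(2, Mul(Add(4, -3), Pow(Add(5, -3), -1))), -1), 46), Mul(2, Pow(Add(1, Mul(3, 2)), -1))) = Mul(Mul(Mul(Mul(2, Mul(1, Pow(2, -1))), -1), 46), Mul(2, Pow(Add(1, 6), -1))) = Mul(Mul(Mul(Mul(2, Mul(1, Rational(1, 2))), -1), 46), Mul(2, Pow(7, -1))) = Mul(Mul(Mul(Mul(2, Rational(1, 2)), -1), 46), Mul(2, Rational(1, 7))) = Mul(Mul(Mul(1, -1), 46), Rational(2, 7)) = Mul(Mul(-1, 46), Rational(2, 7)) = Mul(-46, Rational(2, 7)) = Rational(-92, 7)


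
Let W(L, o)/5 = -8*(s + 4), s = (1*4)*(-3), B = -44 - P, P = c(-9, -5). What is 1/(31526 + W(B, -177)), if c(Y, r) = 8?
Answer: 1/31846 ≈ 3.1401e-5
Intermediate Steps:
P = 8
B = -52 (B = -44 - 1*8 = -44 - 8 = -52)
s = -12 (s = 4*(-3) = -12)
W(L, o) = 320 (W(L, o) = 5*(-8*(-12 + 4)) = 5*(-8*(-8)) = 5*64 = 320)
1/(31526 + W(B, -177)) = 1/(31526 + 320) = 1/31846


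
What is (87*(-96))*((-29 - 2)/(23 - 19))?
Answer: 64728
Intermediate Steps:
(87*(-96))*((-29 - 2)/(23 - 19)) = -(-258912)/4 = -8352*(-31/4) = 64728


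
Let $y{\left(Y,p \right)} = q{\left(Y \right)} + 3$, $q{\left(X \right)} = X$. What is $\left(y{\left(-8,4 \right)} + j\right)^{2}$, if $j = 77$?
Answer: $5184$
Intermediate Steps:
$y{\left(Y,p \right)} = 3 + Y$ ($y{\left(Y,p \right)} = Y + 3 = 3 + Y$)
$\left(y{\left(-8,4 \right)} + j\right)^{2} = \left(\left(3 - 8\right) + 77\right)^{2} = \left(-5 + 77\right)^{2} = 72^{2} = 5184$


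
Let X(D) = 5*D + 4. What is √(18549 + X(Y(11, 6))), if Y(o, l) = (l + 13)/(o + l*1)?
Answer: 2*√1340858/17 ≈ 136.23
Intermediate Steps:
Y(o, l) = (13 + l)/(l + o) (Y(o, l) = (13 + l)/(o + l) = (13 + l)/(l + o))
X(D) = 4 + 5*D
√(18549 + X(Y(11, 6))) = √(18549 + (4 + 5*((13 + 6)/(6 + 11)))) = √(18549 + (4 + 5*(19/17))) = √(18549 + (4 + 95/17)) = √(18549 + 163/17) = √(315496/17) = 2*√1340858/17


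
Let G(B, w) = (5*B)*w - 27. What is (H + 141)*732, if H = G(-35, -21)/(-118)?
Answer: 4754340/59 ≈ 80582.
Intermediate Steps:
G(B, w) = -27 + 5*B*w (G(B, w) = 5*B*w - 27 = -27 + 5*B*w)
H = -1824/59 (H = (-27 + 5*(-35)*(-21))/(-118) = (-27 + 3675)*(-1/118) = 3648*(-1/118) = -1824/59 ≈ -30.915)
(H + 141)*732 = (-1824/59 + 141)*732 = (6495/59)*732 = 4754340/59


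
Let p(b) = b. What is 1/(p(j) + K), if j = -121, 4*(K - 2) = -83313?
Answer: -4/83789 ≈ -4.7739e-5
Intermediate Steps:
K = -83305/4 (K = 2 + (¼)*(-83313) = 2 - 83313/4 = -83305/4 ≈ -20826.)
1/(p(j) + K) = 1/(-121 - 83305/4) = 1/(-83789/4) = -4/83789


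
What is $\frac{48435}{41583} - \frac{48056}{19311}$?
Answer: $- \frac{354328121}{267669771} \approx -1.3238$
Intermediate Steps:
$\frac{48435}{41583} - \frac{48056}{19311} = 48435 \cdot \frac{1}{41583} - \frac{48056}{19311} = \frac{16145}{13861} - \frac{48056}{19311} = - \frac{354328121}{267669771}$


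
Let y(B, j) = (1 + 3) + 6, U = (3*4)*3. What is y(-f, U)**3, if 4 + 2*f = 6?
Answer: 1000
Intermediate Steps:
f = 1 (f = -2 + (1/2)*6 = -2 + 3 = 1)
U = 36 (U = 12*3 = 36)
y(B, j) = 10 (y(B, j) = 4 + 6 = 10)
y(-f, U)**3 = 10**3 = 1000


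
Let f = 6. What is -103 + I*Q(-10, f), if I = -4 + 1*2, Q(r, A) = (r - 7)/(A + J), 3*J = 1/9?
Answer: -15871/163 ≈ -97.368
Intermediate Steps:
J = 1/27 (J = (1/9)/3 = (1*(1/9))/3 = (1/3)*(1/9) = 1/27 ≈ 0.037037)
Q(r, A) = (-7 + r)/(1/27 + A) (Q(r, A) = (r - 7)/(A + 1/27) = (-7 + r)/(1/27 + A))
I = -2 (I = -4 + 2 = -2)
-103 + I*Q(-10, f) = -103 - 54*(-7 - 10)/(1 + 27*6) = -103 - 54*(-17)/(1 + 162) = -103 - 54*(-17)/163 = -103 - 2*(-459/163) = -103 + 918/163 = -15871/163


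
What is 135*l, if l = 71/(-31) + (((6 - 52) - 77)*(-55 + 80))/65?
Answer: -2698380/403 ≈ -6695.7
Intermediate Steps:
l = -19988/403 (l = 71*(-1/31) + ((-46 - 77)*25)*(1/65) = -71/31 - 123*25*(1/65) = -71/31 - 3075*1/65 = -71/31 - 615/13 = -19988/403 ≈ -49.598)
135*l = 135*(-19988/403) = -2698380/403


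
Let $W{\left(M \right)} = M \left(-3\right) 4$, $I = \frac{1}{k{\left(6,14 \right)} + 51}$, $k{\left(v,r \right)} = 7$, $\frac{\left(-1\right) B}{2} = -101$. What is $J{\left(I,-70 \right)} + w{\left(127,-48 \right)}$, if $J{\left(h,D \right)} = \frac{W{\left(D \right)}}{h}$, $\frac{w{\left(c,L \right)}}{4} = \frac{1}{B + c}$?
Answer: $\frac{16028884}{329} \approx 48720.0$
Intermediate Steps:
$B = 202$ ($B = \left(-2\right) \left(-101\right) = 202$)
$I = \frac{1}{58}$ ($I = \frac{1}{7 + 51} = \frac{1}{58} \approx 0.017241$)
$W{\left(M \right)} = - 12 M$ ($W{\left(M \right)} = - 3 M 4 = - 12 M$)
$w{\left(c,L \right)} = \frac{4}{202 + c}$
$J{\left(h,D \right)} = - \frac{12 D}{h}$ ($J{\left(h,D \right)} = \frac{\left(-12\right) D}{h} = - \frac{12 D}{h}$)
$J{\left(I,-70 \right)} + w{\left(127,-48 \right)} = \left(-12\right) \left(-70\right) \frac{1}{\frac{1}{58}} + \frac{4}{202 + 127} = \left(-12\right) \left(-70\right) 58 + \frac{4}{329} = 48720 + 4 \cdot \frac{1}{329} = 48720 + \frac{4}{329} = \frac{16028884}{329}$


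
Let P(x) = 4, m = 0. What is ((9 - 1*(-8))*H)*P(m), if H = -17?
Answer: -1156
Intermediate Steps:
((9 - 1*(-8))*H)*P(m) = ((9 - 1*(-8))*(-17))*4 = ((9 + 8)*(-17))*4 = (17*(-17))*4 = -289*4 = -1156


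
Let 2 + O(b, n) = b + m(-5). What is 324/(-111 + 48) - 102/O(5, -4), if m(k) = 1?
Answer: -429/14 ≈ -30.643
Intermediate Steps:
O(b, n) = -1 + b (O(b, n) = -2 + (b + 1) = -2 + (1 + b) = -1 + b)
324/(-111 + 48) - 102/O(5, -4) = 324/(-111 + 48) - 102/(-1 + 5) = 324/(-63) - 102/4 = 324*(-1/63) - 102*1/4 = -36/7 - 51/2 = -429/14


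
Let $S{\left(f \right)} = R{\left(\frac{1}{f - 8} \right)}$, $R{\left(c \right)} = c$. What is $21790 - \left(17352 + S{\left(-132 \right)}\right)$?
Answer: $\frac{621321}{140} \approx 4438.0$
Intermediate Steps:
$S{\left(f \right)} = \frac{1}{-8 + f}$ ($S{\left(f \right)} = \frac{1}{f - 8} = \frac{1}{-8 + f}$)
$21790 - \left(17352 + S{\left(-132 \right)}\right) = 21790 - \left(17352 + \frac{1}{-8 - 132}\right) = 21790 - \left(17352 + \frac{1}{-140}\right) = 21790 - \left(17352 - \frac{1}{140}\right) = 21790 - \frac{2429279}{140} = \frac{621321}{140}$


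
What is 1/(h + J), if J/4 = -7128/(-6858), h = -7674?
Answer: -127/974070 ≈ -0.00013038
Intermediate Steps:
J = 528/127 (J = 4*(-7128/(-6858)) = 4*(-7128*(-1/6858)) = 4*(132/127) = 528/127 ≈ 4.1575)
1/(h + J) = 1/(-7674 + 528/127) = 1/(-974070/127) = -127/974070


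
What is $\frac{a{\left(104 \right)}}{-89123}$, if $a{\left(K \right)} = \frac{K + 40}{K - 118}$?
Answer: $\frac{72}{623861} \approx 0.00011541$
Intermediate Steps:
$a{\left(K \right)} = \frac{40 + K}{-118 + K}$
$\frac{a{\left(104 \right)}}{-89123} = \frac{\frac{1}{-118 + 104} \left(40 + 104\right)}{-89123} = \frac{1}{-14} \cdot 144 \left(- \frac{1}{89123}\right) = \left(- \frac{1}{14}\right) 144 \left(- \frac{1}{89123}\right) = \left(- \frac{72}{7}\right) \left(- \frac{1}{89123}\right) = \frac{72}{623861}$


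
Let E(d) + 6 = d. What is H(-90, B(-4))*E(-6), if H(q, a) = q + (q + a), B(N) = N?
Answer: 2208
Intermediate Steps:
E(d) = -6 + d
H(q, a) = a + 2*q (H(q, a) = q + (a + q) = a + 2*q)
H(-90, B(-4))*E(-6) = (-4 + 2*(-90))*(-6 - 6) = (-4 - 180)*(-12) = -184*(-12) = 2208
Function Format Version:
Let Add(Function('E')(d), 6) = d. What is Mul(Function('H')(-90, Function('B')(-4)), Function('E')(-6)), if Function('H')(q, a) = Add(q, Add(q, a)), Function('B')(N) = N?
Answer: 2208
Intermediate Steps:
Function('E')(d) = Add(-6, d)
Function('H')(q, a) = Add(a, Mul(2, q)) (Function('H')(q, a) = Add(q, Add(a, q)) = Add(a, Mul(2, q)))
Mul(Function('H')(-90, Function('B')(-4)), Function('E')(-6)) = Mul(Add(-4, Mul(2, -90)), Add(-6, -6)) = Mul(Add(-4, -180), -12) = Mul(-184, -12) = 2208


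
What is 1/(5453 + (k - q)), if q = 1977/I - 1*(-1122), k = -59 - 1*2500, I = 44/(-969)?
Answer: 44/1993681 ≈ 2.2070e-5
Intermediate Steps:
I = -44/969 (I = 44*(-1/969) = -44/969 ≈ -0.045408)
k = -2559 (k = -59 - 2500 = -2559)
q = -1866345/44 (q = 1977/(-44/969) - 1*(-1122) = 1977*(-969/44) + 1122 = -1915713/44 + 1122 = -1866345/44 ≈ -42417.)
1/(5453 + (k - q)) = 1/(5453 + (-2559 - 1*(-1866345/44))) = 1/(5453 + (-2559 + 1866345/44)) = 1/(5453 + 1753749/44) = 1/(1993681/44) = 44/1993681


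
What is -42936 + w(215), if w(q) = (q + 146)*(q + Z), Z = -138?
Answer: -15139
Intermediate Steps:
w(q) = (-138 + q)*(146 + q) (w(q) = (q + 146)*(q - 138) = (146 + q)*(-138 + q) = (-138 + q)*(146 + q))
-42936 + w(215) = -42936 + (-20148 + 215² + 8*215) = -42936 + (-20148 + 46225 + 1720) = -42936 + 27797 = -15139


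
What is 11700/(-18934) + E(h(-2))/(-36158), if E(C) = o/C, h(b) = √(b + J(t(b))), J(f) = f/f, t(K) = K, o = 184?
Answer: -5850/9467 + 92*I/18079 ≈ -0.61794 + 0.0050888*I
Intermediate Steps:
J(f) = 1
h(b) = √(1 + b) (h(b) = √(b + 1) = √(1 + b))
E(C) = 184/C
11700/(-18934) + E(h(-2))/(-36158) = 11700/(-18934) + (184/(√(1 - 2)))/(-36158) = 11700*(-1/18934) + (184/(√(-1)))*(-1/36158) = -5850/9467 + (184/I)*(-1/36158) = -5850/9467 + (184*(-I))*(-1/36158) = -5850/9467 - 184*I*(-1/36158) = -5850/9467 + 92*I/18079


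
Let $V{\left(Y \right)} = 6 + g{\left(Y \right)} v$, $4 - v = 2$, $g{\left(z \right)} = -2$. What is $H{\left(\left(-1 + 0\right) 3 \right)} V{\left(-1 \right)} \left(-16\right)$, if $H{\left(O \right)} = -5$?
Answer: $160$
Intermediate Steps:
$v = 2$ ($v = 4 - 2 = 2$)
$V{\left(Y \right)} = 2$ ($V{\left(Y \right)} = 6 - 4 = 2$)
$H{\left(\left(-1 + 0\right) 3 \right)} V{\left(-1 \right)} \left(-16\right) = \left(-5\right) 2 \left(-16\right) = \left(-10\right) \left(-16\right) = 160$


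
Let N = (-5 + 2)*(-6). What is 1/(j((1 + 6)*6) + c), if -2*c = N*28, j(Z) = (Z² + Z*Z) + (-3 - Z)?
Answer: 1/3231 ≈ 0.00030950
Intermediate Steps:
N = 18 (N = -3*(-6) = 18)
j(Z) = -3 - Z + 2*Z² (j(Z) = (Z² + Z²) + (-3 - Z) = 2*Z² + (-3 - Z) = -3 - Z + 2*Z²)
c = -252 (c = -9*28 = -½*504 = -252)
1/(j((1 + 6)*6) + c) = 1/((-3 - (1 + 6)*6 + 2*((1 + 6)*6)²) - 252) = 1/((-3 - 7*6 + 2*(7*6)²) - 252) = 1/((-3 - 1*42 + 2*42²) - 252) = 1/((-3 - 42 + 2*1764) - 252) = 1/((-3 - 42 + 3528) - 252) = 1/(3483 - 252) = 1/3231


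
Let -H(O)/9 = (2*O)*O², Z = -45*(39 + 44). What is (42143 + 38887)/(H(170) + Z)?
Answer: -5402/5895849 ≈ -0.00091624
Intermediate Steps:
Z = -3735 (Z = -45*83 = -3735)
H(O) = -18*O³ (H(O) = -9*2*O*O² = -18*O³)
(42143 + 38887)/(H(170) + Z) = (42143 + 38887)/(-18*170³ - 3735) = 81030/(-18*4913000 - 3735) = 81030/(-88434000 - 3735) = 81030/(-88437735) = 81030*(-1/88437735) = -5402/5895849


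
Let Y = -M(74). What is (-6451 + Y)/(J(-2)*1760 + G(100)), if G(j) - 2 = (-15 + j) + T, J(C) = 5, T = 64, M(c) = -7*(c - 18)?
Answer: -6059/8951 ≈ -0.67691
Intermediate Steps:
M(c) = 126 - 7*c (M(c) = -7*(-18 + c) = 126 - 7*c)
Y = 392 (Y = -(126 - 7*74) = -(126 - 518) = -1*(-392) = 392)
G(j) = 51 + j (G(j) = 2 + ((-15 + j) + 64) = 2 + (49 + j) = 51 + j)
(-6451 + Y)/(J(-2)*1760 + G(100)) = (-6451 + 392)/(5*1760 + (51 + 100)) = -6059/(8800 + 151) = -6059/8951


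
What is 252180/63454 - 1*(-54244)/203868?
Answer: 6856678877/1617030009 ≈ 4.2403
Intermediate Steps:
252180/63454 - 1*(-54244)/203868 = 252180*(1/63454) + 54244*(1/203868) = 126090/31727 + 13561/50967 = 6856678877/1617030009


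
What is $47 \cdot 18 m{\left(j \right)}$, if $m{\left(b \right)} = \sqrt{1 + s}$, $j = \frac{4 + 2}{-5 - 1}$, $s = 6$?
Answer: $846 \sqrt{7} \approx 2238.3$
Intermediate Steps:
$j = -1$ ($j = \frac{6}{-6} = 6 \left(- \frac{1}{6}\right) = -1$)
$m{\left(b \right)} = \sqrt{7}$ ($m{\left(b \right)} = \sqrt{1 + 6} = \sqrt{7}$)
$47 \cdot 18 m{\left(j \right)} = 47 \cdot 18 \sqrt{7} = 846 \sqrt{7}$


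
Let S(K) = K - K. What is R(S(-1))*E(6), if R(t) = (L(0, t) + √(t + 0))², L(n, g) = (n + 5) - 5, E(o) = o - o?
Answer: 0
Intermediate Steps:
E(o) = 0
L(n, g) = n (L(n, g) = (5 + n) - 5 = n)
S(K) = 0
R(t) = t (R(t) = (0 + √(t + 0))² = (0 + √t)² = (√t)² = t)
R(S(-1))*E(6) = 0*0 = 0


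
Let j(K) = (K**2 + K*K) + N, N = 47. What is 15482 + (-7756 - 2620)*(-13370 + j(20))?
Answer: 129954130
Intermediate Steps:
j(K) = 47 + 2*K**2 (j(K) = (K**2 + K*K) + 47 = (K**2 + K**2) + 47 = 2*K**2 + 47 = 47 + 2*K**2)
15482 + (-7756 - 2620)*(-13370 + j(20)) = 15482 + (-7756 - 2620)*(-13370 + (47 + 2*20**2)) = 15482 - 10376*(-13370 + (47 + 2*400)) = 15482 - 10376*(-13370 + (47 + 800)) = 15482 - 10376*(-13370 + 847) = 15482 - 10376*(-12523) = 15482 + 129938648 = 129954130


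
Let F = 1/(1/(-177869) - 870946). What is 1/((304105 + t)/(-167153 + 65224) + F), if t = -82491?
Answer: -15790259080770675/34331194497146351 ≈ -0.45994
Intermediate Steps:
F = -177869/154914294075 (F = 1/(-1/177869 - 870946) = 1/(-154914294075/177869) = -177869/154914294075 ≈ -1.1482e-6)
1/((304105 + t)/(-167153 + 65224) + F) = 1/((304105 - 82491)/(-167153 + 65224) - 177869/154914294075) = 1/(221614/(-101929) - 177869/154914294075) = 1/(221614*(-1/101929) - 177869/154914294075) = 1/(-221614/101929 - 177869/154914294075) = 1/(-34331194497146351/15790259080770675) = -15790259080770675/34331194497146351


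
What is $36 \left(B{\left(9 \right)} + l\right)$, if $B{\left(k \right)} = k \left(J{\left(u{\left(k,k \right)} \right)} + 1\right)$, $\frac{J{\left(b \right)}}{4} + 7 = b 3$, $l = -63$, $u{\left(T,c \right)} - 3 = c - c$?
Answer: $648$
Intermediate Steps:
$u{\left(T,c \right)} = 3$ ($u{\left(T,c \right)} = 3 + \left(c - c\right) = 3 + 0 = 3$)
$J{\left(b \right)} = -28 + 12 b$ ($J{\left(b \right)} = -28 + 4 b 3 = -28 + 4 \cdot 3 b = -28 + 12 b$)
$B{\left(k \right)} = 9 k$ ($B{\left(k \right)} = k \left(\left(-28 + 12 \cdot 3\right) + 1\right) = k \left(\left(-28 + 36\right) + 1\right) = k \left(8 + 1\right) = k 9 = 9 k$)
$36 \left(B{\left(9 \right)} + l\right) = 36 \left(9 \cdot 9 - 63\right) = 36 \left(81 - 63\right) = 36 \cdot 18 = 648$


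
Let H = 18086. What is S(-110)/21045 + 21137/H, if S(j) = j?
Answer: 88567741/76123974 ≈ 1.1635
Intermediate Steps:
S(-110)/21045 + 21137/H = -110/21045 + 21137/18086 = -110*1/21045 + 21137*(1/18086) = -22/4209 + 21137/18086 = 88567741/76123974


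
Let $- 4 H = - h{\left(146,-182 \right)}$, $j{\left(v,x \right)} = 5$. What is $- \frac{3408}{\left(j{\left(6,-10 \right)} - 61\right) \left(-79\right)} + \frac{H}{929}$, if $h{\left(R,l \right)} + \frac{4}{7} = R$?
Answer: $- \frac{751297}{1027474} \approx -0.73121$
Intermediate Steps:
$h{\left(R,l \right)} = - \frac{4}{7} + R$
$H = \frac{509}{14}$ ($H = - \frac{\left(-1\right) \left(- \frac{4}{7} + 146\right)}{4} = - \frac{\left(-1\right) \frac{1018}{7}}{4} = \left(- \frac{1}{4}\right) \left(- \frac{1018}{7}\right) = \frac{509}{14} \approx 36.357$)
$- \frac{3408}{\left(j{\left(6,-10 \right)} - 61\right) \left(-79\right)} + \frac{H}{929} = - \frac{3408}{\left(5 - 61\right) \left(-79\right)} + \frac{509}{14 \cdot 929} = - \frac{3408}{\left(-56\right) \left(-79\right)} + \frac{509}{14} \cdot \frac{1}{929} = - \frac{3408}{4424} + \frac{509}{13006} = \left(-3408\right) \frac{1}{4424} + \frac{509}{13006} = - \frac{426}{553} + \frac{509}{13006} = - \frac{751297}{1027474}$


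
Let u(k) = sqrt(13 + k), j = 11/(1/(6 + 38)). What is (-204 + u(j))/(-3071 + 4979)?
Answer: -17/159 + sqrt(497)/1908 ≈ -0.095234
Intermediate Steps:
j = 484 (j = 11/(1/44) = 11*44 = 484)
(-204 + u(j))/(-3071 + 4979) = (-204 + sqrt(13 + 484))/(-3071 + 4979) = (-204 + sqrt(497))/1908 = (-204 + sqrt(497))*(1/1908) = -17/159 + sqrt(497)/1908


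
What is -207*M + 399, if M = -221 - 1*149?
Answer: 76989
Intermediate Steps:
M = -370 (M = -221 - 149 = -370)
-207*M + 399 = -207*(-370) + 399 = 76590 + 399 = 76989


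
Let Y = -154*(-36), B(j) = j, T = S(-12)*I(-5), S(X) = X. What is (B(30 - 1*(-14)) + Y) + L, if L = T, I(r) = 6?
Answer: 5516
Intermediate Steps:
T = -72 (T = -12*6 = -72)
L = -72
Y = 5544
(B(30 - 1*(-14)) + Y) + L = ((30 - 1*(-14)) + 5544) - 72 = ((30 + 14) + 5544) - 72 = (44 + 5544) - 72 = 5588 - 72 = 5516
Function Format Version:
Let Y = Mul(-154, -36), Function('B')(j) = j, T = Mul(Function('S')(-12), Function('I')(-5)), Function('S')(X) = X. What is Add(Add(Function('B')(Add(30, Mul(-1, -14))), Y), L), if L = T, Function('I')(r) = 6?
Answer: 5516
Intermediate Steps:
T = -72 (T = Mul(-12, 6) = -72)
L = -72
Y = 5544
Add(Add(Function('B')(Add(30, Mul(-1, -14))), Y), L) = Add(Add(Add(30, Mul(-1, -14)), 5544), -72) = Add(Add(Add(30, 14), 5544), -72) = Add(Add(44, 5544), -72) = Add(5588, -72) = 5516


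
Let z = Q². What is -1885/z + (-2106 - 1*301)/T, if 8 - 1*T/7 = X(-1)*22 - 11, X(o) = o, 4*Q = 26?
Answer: -197751/3731 ≈ -53.002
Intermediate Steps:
Q = 13/2 (Q = (¼)*26 = 13/2 ≈ 6.5000)
z = 169/4 (z = (13/2)² = 169/4 ≈ 42.250)
T = 287 (T = 56 - 7*(-1*22 - 11) = 56 - 7*(-22 - 11) = 56 - 7*(-33) = 56 + 231 = 287)
-1885/z + (-2106 - 1*301)/T = -1885/169/4 + (-2106 - 1*301)/287 = -1885*4/169 + (-2106 - 301)*(1/287) = -580/13 - 2407*1/287 = -580/13 - 2407/287 = -197751/3731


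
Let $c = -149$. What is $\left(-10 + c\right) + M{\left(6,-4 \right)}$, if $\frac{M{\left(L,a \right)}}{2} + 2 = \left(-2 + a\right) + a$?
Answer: $-183$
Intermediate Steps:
$M{\left(L,a \right)} = -8 + 4 a$ ($M{\left(L,a \right)} = -4 + 2 \left(\left(-2 + a\right) + a\right) = -4 + 2 \left(-2 + 2 a\right) = -4 + \left(-4 + 4 a\right) = -8 + 4 a$)
$\left(-10 + c\right) + M{\left(6,-4 \right)} = \left(-10 - 149\right) + \left(-8 + 4 \left(-4\right)\right) = -159 - 24 = -183$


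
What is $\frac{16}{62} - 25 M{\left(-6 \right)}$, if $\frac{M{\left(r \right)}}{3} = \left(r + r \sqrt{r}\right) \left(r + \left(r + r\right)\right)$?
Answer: $- \frac{251092}{31} - 8100 i \sqrt{6} \approx -8099.7 - 19841.0 i$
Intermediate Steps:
$M{\left(r \right)} = 9 r \left(r + r^{\frac{3}{2}}\right)$ ($M{\left(r \right)} = 3 \left(r + r \sqrt{r}\right) \left(r + \left(r + r\right)\right) = 3 \left(r + r^{\frac{3}{2}}\right) \left(r + 2 r\right) = 3 \left(r + r^{\frac{3}{2}}\right) 3 r = 3 \cdot 3 r \left(r + r^{\frac{3}{2}}\right) = 9 r \left(r + r^{\frac{3}{2}}\right)$)
$\frac{16}{62} - 25 M{\left(-6 \right)} = \frac{16}{62} - 25 \left(9 \left(-6\right)^{2} + 9 \left(-6\right)^{\frac{5}{2}}\right) = 16 \cdot \frac{1}{62} - 25 \left(9 \cdot 36 + 9 \cdot 36 i \sqrt{6}\right) = \frac{8}{31} - 25 \left(324 + 324 i \sqrt{6}\right) = \frac{8}{31} - \left(8100 + 8100 i \sqrt{6}\right) = - \frac{251092}{31} - 8100 i \sqrt{6}$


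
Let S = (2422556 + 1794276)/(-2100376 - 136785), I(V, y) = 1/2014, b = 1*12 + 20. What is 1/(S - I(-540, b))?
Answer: -4505642254/8494936809 ≈ -0.53039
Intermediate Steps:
b = 32 (b = 12 + 20 = 32)
I(V, y) = 1/2014
S = -4216832/2237161 (S = 4216832/(-2237161) = 4216832*(-1/2237161) = -4216832/2237161 ≈ -1.8849)
1/(S - I(-540, b)) = 1/(-4216832/2237161 - 1*1/2014) = 1/(-4216832/2237161 - 1/2014) = 1/(-8494936809/4505642254) = -4505642254/8494936809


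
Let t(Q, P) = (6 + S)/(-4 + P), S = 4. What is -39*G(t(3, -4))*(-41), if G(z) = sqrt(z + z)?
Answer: 1599*I*sqrt(10)/2 ≈ 2528.2*I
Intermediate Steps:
t(Q, P) = 10/(-4 + P) (t(Q, P) = (6 + 4)/(-4 + P) = 10/(-4 + P))
G(z) = sqrt(2)*sqrt(z) (G(z) = sqrt(2*z) = sqrt(2)*sqrt(z))
-39*G(t(3, -4))*(-41) = -39*sqrt(2)*sqrt(10/(-4 - 4))*(-41) = -39*sqrt(2)*sqrt(10/(-8))*(-41) = -39*sqrt(2)*sqrt(10*(-1/8))*(-41) = -39*sqrt(2)*sqrt(-5/4)*(-41) = -39*sqrt(2)*I*sqrt(5)/2*(-41) = -39*I*sqrt(10)/2*(-41) = 1599*I*sqrt(10)/2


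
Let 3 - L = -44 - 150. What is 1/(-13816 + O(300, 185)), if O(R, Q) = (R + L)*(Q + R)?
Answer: 1/227229 ≈ 4.4008e-6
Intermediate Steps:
L = 197 (L = 3 - (-44 - 150) = 3 - 1*(-194) = 3 + 194 = 197)
O(R, Q) = (197 + R)*(Q + R) (O(R, Q) = (R + 197)*(Q + R) = (197 + R)*(Q + R))
1/(-13816 + O(300, 185)) = 1/(-13816 + (300² + 197*185 + 197*300 + 185*300)) = 1/(-13816 + (90000 + 36445 + 59100 + 55500)) = 1/(-13816 + 241045) = 1/227229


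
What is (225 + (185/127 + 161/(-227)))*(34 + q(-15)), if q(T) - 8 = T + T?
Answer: 78096876/28829 ≈ 2709.0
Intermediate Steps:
q(T) = 8 + 2*T (q(T) = 8 + (T + T) = 8 + 2*T)
(225 + (185/127 + 161/(-227)))*(34 + q(-15)) = (225 + (185/127 + 161/(-227)))*(34 + (8 + 2*(-15))) = (225 + (185*(1/127) + 161*(-1/227)))*(34 + (8 - 30)) = (225 + (185/127 - 161/227))*(34 - 22) = (225 + 21548/28829)*12 = (6508073/28829)*12 = 78096876/28829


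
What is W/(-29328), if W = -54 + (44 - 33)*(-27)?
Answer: 9/752 ≈ 0.011968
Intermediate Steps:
W = -351 (W = -54 + 11*(-27) = -54 - 297 = -351)
W/(-29328) = -351/(-29328) = -351*(-1/29328) = 9/752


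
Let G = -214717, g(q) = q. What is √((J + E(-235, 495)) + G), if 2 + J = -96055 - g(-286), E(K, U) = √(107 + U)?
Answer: √(-310488 + √602) ≈ 557.19*I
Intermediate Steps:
J = -95771 (J = -2 + (-96055 - 1*(-286)) = -2 + (-96055 + 286) = -2 - 95769 = -95771)
√((J + E(-235, 495)) + G) = √((-95771 + √(107 + 495)) - 214717) = √((-95771 + √602) - 214717) = √(-310488 + √602)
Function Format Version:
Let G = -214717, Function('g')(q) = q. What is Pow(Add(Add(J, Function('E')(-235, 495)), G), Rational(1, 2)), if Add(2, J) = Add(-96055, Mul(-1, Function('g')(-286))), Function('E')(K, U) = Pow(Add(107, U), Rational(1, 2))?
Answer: Pow(Add(-310488, Pow(602, Rational(1, 2))), Rational(1, 2)) ≈ Mul(557.19, I)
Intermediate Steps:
J = -95771 (J = Add(-2, Add(-96055, Mul(-1, -286))) = Add(-2, Add(-96055, 286)) = Add(-2, -95769) = -95771)
Pow(Add(Add(J, Function('E')(-235, 495)), G), Rational(1, 2)) = Pow(Add(Add(-95771, Pow(Add(107, 495), Rational(1, 2))), -214717), Rational(1, 2)) = Pow(Add(Add(-95771, Pow(602, Rational(1, 2))), -214717), Rational(1, 2)) = Pow(Add(-310488, Pow(602, Rational(1, 2))), Rational(1, 2))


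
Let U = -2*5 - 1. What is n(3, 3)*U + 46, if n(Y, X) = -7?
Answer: 123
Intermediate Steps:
U = -11 (U = -10 - 1 = -11)
n(3, 3)*U + 46 = -7*(-11) + 46 = 77 + 46 = 123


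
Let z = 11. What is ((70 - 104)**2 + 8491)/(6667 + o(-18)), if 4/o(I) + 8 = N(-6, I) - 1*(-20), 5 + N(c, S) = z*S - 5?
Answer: 472703/326682 ≈ 1.4470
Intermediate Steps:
N(c, S) = -10 + 11*S (N(c, S) = -5 + (11*S - 5) = -5 + (-5 + 11*S) = -10 + 11*S)
o(I) = 4/(2 + 11*I) (o(I) = 4/(-8 + ((-10 + 11*I) - 1*(-20))) = 4/(-8 + ((-10 + 11*I) + 20)) = 4/(-8 + (10 + 11*I)) = 4/(2 + 11*I))
((70 - 104)**2 + 8491)/(6667 + o(-18)) = ((70 - 104)**2 + 8491)/(6667 + 4/(2 + 11*(-18))) = ((-34)**2 + 8491)/(6667 + 4/(2 - 198)) = (1156 + 8491)/(6667 + 4/(-196)) = 9647/(6667 + 4*(-1/196)) = 9647/(6667 - 1/49) = 9647/(326682/49) = 9647*(49/326682) = 472703/326682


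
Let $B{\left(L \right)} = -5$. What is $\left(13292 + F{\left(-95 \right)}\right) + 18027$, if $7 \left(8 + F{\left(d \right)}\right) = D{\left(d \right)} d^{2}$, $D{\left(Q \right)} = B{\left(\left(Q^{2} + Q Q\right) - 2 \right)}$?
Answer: $\frac{174052}{7} \approx 24865.0$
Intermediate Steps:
$D{\left(Q \right)} = -5$
$F{\left(d \right)} = -8 - \frac{5 d^{2}}{7}$ ($F{\left(d \right)} = -8 + \frac{\left(-5\right) d^{2}}{7} = -8 - \frac{5 d^{2}}{7}$)
$\left(13292 + F{\left(-95 \right)}\right) + 18027 = \left(13292 - \left(8 + \frac{5 \left(-95\right)^{2}}{7}\right)\right) + 18027 = \left(13292 - \frac{45181}{7}\right) + 18027 = \frac{47863}{7} + 18027 = \frac{174052}{7}$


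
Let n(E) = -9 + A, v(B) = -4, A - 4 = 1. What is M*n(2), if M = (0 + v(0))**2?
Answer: -64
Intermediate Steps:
A = 5 (A = 4 + 1 = 5)
M = 16 (M = (0 - 4)**2 = (-4)**2 = 16)
n(E) = -4 (n(E) = -9 + 5 = -4)
M*n(2) = 16*(-4) = -64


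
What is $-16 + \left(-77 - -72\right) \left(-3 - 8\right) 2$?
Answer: $94$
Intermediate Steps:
$-16 + \left(-77 - -72\right) \left(-3 - 8\right) 2 = -16 + \left(-77 + 72\right) \left(-3 - 8\right) 2 = -16 - 5 \left(\left(-11\right) 2\right) = -16 - -110 = -16 + 110 = 94$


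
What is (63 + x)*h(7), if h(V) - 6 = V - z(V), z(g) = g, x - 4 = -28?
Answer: 234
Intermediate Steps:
x = -24 (x = 4 - 28 = -24)
h(V) = 6 (h(V) = 6 + (V - V) = 6 + 0 = 6)
(63 + x)*h(7) = (63 - 24)*6 = 39*6 = 234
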